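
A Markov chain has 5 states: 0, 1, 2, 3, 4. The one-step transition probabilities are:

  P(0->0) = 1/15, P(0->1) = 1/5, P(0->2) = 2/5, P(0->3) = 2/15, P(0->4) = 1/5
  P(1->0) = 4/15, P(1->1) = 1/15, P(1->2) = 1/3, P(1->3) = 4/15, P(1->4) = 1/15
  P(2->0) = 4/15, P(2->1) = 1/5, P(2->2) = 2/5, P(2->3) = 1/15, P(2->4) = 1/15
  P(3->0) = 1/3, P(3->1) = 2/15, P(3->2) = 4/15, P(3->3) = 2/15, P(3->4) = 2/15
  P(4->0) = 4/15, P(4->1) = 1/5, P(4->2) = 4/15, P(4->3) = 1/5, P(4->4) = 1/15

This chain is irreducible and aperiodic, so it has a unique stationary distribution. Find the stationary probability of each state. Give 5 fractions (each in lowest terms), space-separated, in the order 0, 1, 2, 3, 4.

Answer: 14748/64135 10793/64135 22833/64135 8924/64135 6837/64135

Derivation:
The stationary distribution satisfies pi = pi * P, i.e.:
  pi_0 = 1/15*pi_0 + 4/15*pi_1 + 4/15*pi_2 + 1/3*pi_3 + 4/15*pi_4
  pi_1 = 1/5*pi_0 + 1/15*pi_1 + 1/5*pi_2 + 2/15*pi_3 + 1/5*pi_4
  pi_2 = 2/5*pi_0 + 1/3*pi_1 + 2/5*pi_2 + 4/15*pi_3 + 4/15*pi_4
  pi_3 = 2/15*pi_0 + 4/15*pi_1 + 1/15*pi_2 + 2/15*pi_3 + 1/5*pi_4
  pi_4 = 1/5*pi_0 + 1/15*pi_1 + 1/15*pi_2 + 2/15*pi_3 + 1/15*pi_4
with normalization: pi_0 + pi_1 + pi_2 + pi_3 + pi_4 = 1.

Using the first 4 balance equations plus normalization, the linear system A*pi = b is:
  [-14/15, 4/15, 4/15, 1/3, 4/15] . pi = 0
  [1/5, -14/15, 1/5, 2/15, 1/5] . pi = 0
  [2/5, 1/3, -3/5, 4/15, 4/15] . pi = 0
  [2/15, 4/15, 1/15, -13/15, 1/5] . pi = 0
  [1, 1, 1, 1, 1] . pi = 1

Solving yields:
  pi_0 = 14748/64135
  pi_1 = 10793/64135
  pi_2 = 22833/64135
  pi_3 = 8924/64135
  pi_4 = 6837/64135

Verification (pi * P):
  14748/64135*1/15 + 10793/64135*4/15 + 22833/64135*4/15 + 8924/64135*1/3 + 6837/64135*4/15 = 14748/64135 = pi_0  (ok)
  14748/64135*1/5 + 10793/64135*1/15 + 22833/64135*1/5 + 8924/64135*2/15 + 6837/64135*1/5 = 10793/64135 = pi_1  (ok)
  14748/64135*2/5 + 10793/64135*1/3 + 22833/64135*2/5 + 8924/64135*4/15 + 6837/64135*4/15 = 22833/64135 = pi_2  (ok)
  14748/64135*2/15 + 10793/64135*4/15 + 22833/64135*1/15 + 8924/64135*2/15 + 6837/64135*1/5 = 8924/64135 = pi_3  (ok)
  14748/64135*1/5 + 10793/64135*1/15 + 22833/64135*1/15 + 8924/64135*2/15 + 6837/64135*1/15 = 6837/64135 = pi_4  (ok)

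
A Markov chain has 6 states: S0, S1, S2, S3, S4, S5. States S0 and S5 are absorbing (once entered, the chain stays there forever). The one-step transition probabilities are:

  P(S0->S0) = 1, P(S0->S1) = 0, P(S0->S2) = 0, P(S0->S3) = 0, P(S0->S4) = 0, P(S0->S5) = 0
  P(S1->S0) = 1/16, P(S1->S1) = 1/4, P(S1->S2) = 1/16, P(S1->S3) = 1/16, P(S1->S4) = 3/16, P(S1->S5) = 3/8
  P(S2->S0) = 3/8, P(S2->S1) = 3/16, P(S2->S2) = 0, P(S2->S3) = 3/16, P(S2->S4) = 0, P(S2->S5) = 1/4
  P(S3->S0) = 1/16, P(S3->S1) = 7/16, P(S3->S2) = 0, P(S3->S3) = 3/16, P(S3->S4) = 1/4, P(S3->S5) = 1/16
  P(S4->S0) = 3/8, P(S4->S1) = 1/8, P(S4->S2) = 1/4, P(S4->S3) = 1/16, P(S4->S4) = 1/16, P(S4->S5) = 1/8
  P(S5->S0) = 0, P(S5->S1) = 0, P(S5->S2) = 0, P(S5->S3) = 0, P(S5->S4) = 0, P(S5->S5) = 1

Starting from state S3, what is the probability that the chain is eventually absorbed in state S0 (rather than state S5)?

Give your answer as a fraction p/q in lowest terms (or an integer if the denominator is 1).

Let a_i = P(absorbed in S0 | start in state i).
Boundary conditions: a_S0 = 1, a_S5 = 0.
For each transient state i, a_i = sum_j P(i->j) * a_j:
  a_S1 = 1/16*a_S0 + 1/4*a_S1 + 1/16*a_S2 + 1/16*a_S3 + 3/16*a_S4 + 3/8*a_S5
  a_S2 = 3/8*a_S0 + 3/16*a_S1 + 0*a_S2 + 3/16*a_S3 + 0*a_S4 + 1/4*a_S5
  a_S3 = 1/16*a_S0 + 7/16*a_S1 + 0*a_S2 + 3/16*a_S3 + 1/4*a_S4 + 1/16*a_S5
  a_S4 = 3/8*a_S0 + 1/8*a_S1 + 1/4*a_S2 + 1/16*a_S3 + 1/16*a_S4 + 1/8*a_S5

Substituting a_S0 = 1 and a_S5 = 0, rearrange to (I - Q) a = r where r[i] = P(i -> S0):
  [3/4, -1/16, -1/16, -3/16] . (a_S1, a_S2, a_S3, a_S4) = 1/16
  [-3/16, 1, -3/16, 0] . (a_S1, a_S2, a_S3, a_S4) = 3/8
  [-7/16, 0, 13/16, -1/4] . (a_S1, a_S2, a_S3, a_S4) = 1/16
  [-1/8, -1/4, -1/16, 15/16] . (a_S1, a_S2, a_S3, a_S4) = 3/8

Solving yields:
  a_S1 = 9755/31024
  a_S2 = 999/1939
  a_S3 = 13445/31024
  a_S4 = 18869/31024

Starting state is S3, so the absorption probability is a_S3 = 13445/31024.

Answer: 13445/31024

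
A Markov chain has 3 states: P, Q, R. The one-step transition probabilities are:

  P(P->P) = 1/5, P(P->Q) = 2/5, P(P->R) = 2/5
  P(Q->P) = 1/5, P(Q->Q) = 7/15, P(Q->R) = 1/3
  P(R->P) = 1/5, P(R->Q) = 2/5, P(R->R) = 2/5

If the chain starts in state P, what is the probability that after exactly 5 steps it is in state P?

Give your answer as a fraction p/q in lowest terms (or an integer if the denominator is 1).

Answer: 1/5

Derivation:
Computing P^5 by repeated multiplication:
P^1 =
  P: [1/5, 2/5, 2/5]
  Q: [1/5, 7/15, 1/3]
  R: [1/5, 2/5, 2/5]
P^2 =
  P: [1/5, 32/75, 28/75]
  Q: [1/5, 97/225, 83/225]
  R: [1/5, 32/75, 28/75]
P^3 =
  P: [1/5, 482/1125, 418/1125]
  Q: [1/5, 1447/3375, 1253/3375]
  R: [1/5, 482/1125, 418/1125]
P^4 =
  P: [1/5, 7232/16875, 6268/16875]
  Q: [1/5, 21697/50625, 18803/50625]
  R: [1/5, 7232/16875, 6268/16875]
P^5 =
  P: [1/5, 108482/253125, 94018/253125]
  Q: [1/5, 325447/759375, 282053/759375]
  R: [1/5, 108482/253125, 94018/253125]

(P^5)[P -> P] = 1/5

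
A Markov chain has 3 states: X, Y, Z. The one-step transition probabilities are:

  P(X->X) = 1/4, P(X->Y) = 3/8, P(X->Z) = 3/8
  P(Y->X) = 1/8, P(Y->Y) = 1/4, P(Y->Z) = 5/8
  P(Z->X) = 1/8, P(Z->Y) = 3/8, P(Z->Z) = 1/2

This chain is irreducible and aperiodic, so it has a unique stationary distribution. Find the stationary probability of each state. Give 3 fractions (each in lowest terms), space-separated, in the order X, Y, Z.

The stationary distribution satisfies pi = pi * P, i.e.:
  pi_X = 1/4*pi_X + 1/8*pi_Y + 1/8*pi_Z
  pi_Y = 3/8*pi_X + 1/4*pi_Y + 3/8*pi_Z
  pi_Z = 3/8*pi_X + 5/8*pi_Y + 1/2*pi_Z
with normalization: pi_X + pi_Y + pi_Z = 1.

Using the first 2 balance equations plus normalization, the linear system A*pi = b is:
  [-3/4, 1/8, 1/8] . pi = 0
  [3/8, -3/4, 3/8] . pi = 0
  [1, 1, 1] . pi = 1

Solving yields:
  pi_X = 1/7
  pi_Y = 1/3
  pi_Z = 11/21

Verification (pi * P):
  1/7*1/4 + 1/3*1/8 + 11/21*1/8 = 1/7 = pi_X  (ok)
  1/7*3/8 + 1/3*1/4 + 11/21*3/8 = 1/3 = pi_Y  (ok)
  1/7*3/8 + 1/3*5/8 + 11/21*1/2 = 11/21 = pi_Z  (ok)

Answer: 1/7 1/3 11/21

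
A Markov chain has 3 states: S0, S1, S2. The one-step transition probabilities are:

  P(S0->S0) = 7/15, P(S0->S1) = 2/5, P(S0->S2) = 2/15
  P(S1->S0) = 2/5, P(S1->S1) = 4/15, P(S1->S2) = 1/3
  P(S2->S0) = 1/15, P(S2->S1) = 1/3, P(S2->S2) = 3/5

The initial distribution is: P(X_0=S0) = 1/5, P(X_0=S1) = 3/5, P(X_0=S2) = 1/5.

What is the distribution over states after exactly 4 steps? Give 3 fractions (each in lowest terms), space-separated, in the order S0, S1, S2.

Answer: 75386/253125 83873/253125 93866/253125

Derivation:
Propagating the distribution step by step (d_{t+1} = d_t * P):
d_0 = (S0=1/5, S1=3/5, S2=1/5)
  d_1[S0] = 1/5*7/15 + 3/5*2/5 + 1/5*1/15 = 26/75
  d_1[S1] = 1/5*2/5 + 3/5*4/15 + 1/5*1/3 = 23/75
  d_1[S2] = 1/5*2/15 + 3/5*1/3 + 1/5*3/5 = 26/75
d_1 = (S0=26/75, S1=23/75, S2=26/75)
  d_2[S0] = 26/75*7/15 + 23/75*2/5 + 26/75*1/15 = 346/1125
  d_2[S1] = 26/75*2/5 + 23/75*4/15 + 26/75*1/3 = 42/125
  d_2[S2] = 26/75*2/15 + 23/75*1/3 + 26/75*3/5 = 401/1125
d_2 = (S0=346/1125, S1=42/125, S2=401/1125)
  d_3[S0] = 346/1125*7/15 + 42/125*2/5 + 401/1125*1/15 = 1697/5625
  d_3[S1] = 346/1125*2/5 + 42/125*4/15 + 401/1125*1/3 = 5593/16875
  d_3[S2] = 346/1125*2/15 + 42/125*1/3 + 401/1125*3/5 = 6191/16875
d_3 = (S0=1697/5625, S1=5593/16875, S2=6191/16875)
  d_4[S0] = 1697/5625*7/15 + 5593/16875*2/5 + 6191/16875*1/15 = 75386/253125
  d_4[S1] = 1697/5625*2/5 + 5593/16875*4/15 + 6191/16875*1/3 = 83873/253125
  d_4[S2] = 1697/5625*2/15 + 5593/16875*1/3 + 6191/16875*3/5 = 93866/253125
d_4 = (S0=75386/253125, S1=83873/253125, S2=93866/253125)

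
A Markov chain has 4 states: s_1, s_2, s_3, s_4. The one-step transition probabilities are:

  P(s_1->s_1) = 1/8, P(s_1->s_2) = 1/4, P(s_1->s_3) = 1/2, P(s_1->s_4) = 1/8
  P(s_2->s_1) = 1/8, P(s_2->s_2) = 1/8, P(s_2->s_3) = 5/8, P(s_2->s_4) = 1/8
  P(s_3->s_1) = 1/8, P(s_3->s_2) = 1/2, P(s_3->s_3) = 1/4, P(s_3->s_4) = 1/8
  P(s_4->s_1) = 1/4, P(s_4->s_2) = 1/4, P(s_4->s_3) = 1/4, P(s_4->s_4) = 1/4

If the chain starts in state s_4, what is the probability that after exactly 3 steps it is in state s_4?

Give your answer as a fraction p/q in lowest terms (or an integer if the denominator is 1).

Answer: 37/256

Derivation:
Computing P^3 by repeated multiplication:
P^1 =
  s_1: [1/8, 1/4, 1/2, 1/8]
  s_2: [1/8, 1/8, 5/8, 1/8]
  s_3: [1/8, 1/2, 1/4, 1/8]
  s_4: [1/4, 1/4, 1/4, 1/4]
P^2 =
  s_1: [9/64, 11/32, 3/8, 9/64]
  s_2: [9/64, 25/64, 21/64, 9/64]
  s_3: [9/64, 1/4, 15/32, 9/64]
  s_4: [5/32, 9/32, 13/32, 5/32]
P^3 =
  s_1: [73/512, 77/256, 53/128, 73/512]
  s_2: [73/512, 145/512, 221/512, 73/512]
  s_3: [73/512, 43/128, 97/256, 73/512]
  s_4: [37/256, 81/256, 101/256, 37/256]

(P^3)[s_4 -> s_4] = 37/256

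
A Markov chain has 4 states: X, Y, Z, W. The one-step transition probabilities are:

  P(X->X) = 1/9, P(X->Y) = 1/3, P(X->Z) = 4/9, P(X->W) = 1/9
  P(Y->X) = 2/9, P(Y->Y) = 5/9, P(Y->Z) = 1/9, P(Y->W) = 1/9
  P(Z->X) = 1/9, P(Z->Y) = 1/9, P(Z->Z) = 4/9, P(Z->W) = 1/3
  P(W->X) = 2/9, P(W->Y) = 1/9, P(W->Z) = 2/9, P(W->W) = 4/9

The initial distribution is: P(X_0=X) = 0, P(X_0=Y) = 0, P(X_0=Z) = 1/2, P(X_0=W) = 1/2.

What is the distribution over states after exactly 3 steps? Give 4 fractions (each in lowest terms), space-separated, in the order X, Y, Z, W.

Answer: 245/1458 172/729 25/81 419/1458

Derivation:
Propagating the distribution step by step (d_{t+1} = d_t * P):
d_0 = (X=0, Y=0, Z=1/2, W=1/2)
  d_1[X] = 0*1/9 + 0*2/9 + 1/2*1/9 + 1/2*2/9 = 1/6
  d_1[Y] = 0*1/3 + 0*5/9 + 1/2*1/9 + 1/2*1/9 = 1/9
  d_1[Z] = 0*4/9 + 0*1/9 + 1/2*4/9 + 1/2*2/9 = 1/3
  d_1[W] = 0*1/9 + 0*1/9 + 1/2*1/3 + 1/2*4/9 = 7/18
d_1 = (X=1/6, Y=1/9, Z=1/3, W=7/18)
  d_2[X] = 1/6*1/9 + 1/9*2/9 + 1/3*1/9 + 7/18*2/9 = 1/6
  d_2[Y] = 1/6*1/3 + 1/9*5/9 + 1/3*1/9 + 7/18*1/9 = 16/81
  d_2[Z] = 1/6*4/9 + 1/9*1/9 + 1/3*4/9 + 7/18*2/9 = 26/81
  d_2[W] = 1/6*1/9 + 1/9*1/9 + 1/3*1/3 + 7/18*4/9 = 17/54
d_2 = (X=1/6, Y=16/81, Z=26/81, W=17/54)
  d_3[X] = 1/6*1/9 + 16/81*2/9 + 26/81*1/9 + 17/54*2/9 = 245/1458
  d_3[Y] = 1/6*1/3 + 16/81*5/9 + 26/81*1/9 + 17/54*1/9 = 172/729
  d_3[Z] = 1/6*4/9 + 16/81*1/9 + 26/81*4/9 + 17/54*2/9 = 25/81
  d_3[W] = 1/6*1/9 + 16/81*1/9 + 26/81*1/3 + 17/54*4/9 = 419/1458
d_3 = (X=245/1458, Y=172/729, Z=25/81, W=419/1458)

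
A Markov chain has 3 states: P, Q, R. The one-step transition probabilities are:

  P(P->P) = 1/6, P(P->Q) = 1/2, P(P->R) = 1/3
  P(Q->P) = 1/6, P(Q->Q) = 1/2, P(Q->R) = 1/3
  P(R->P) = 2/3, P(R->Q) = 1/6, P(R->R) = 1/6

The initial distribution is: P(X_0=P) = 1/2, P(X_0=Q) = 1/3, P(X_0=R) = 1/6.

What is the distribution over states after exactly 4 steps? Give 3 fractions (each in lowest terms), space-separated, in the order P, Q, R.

Propagating the distribution step by step (d_{t+1} = d_t * P):
d_0 = (P=1/2, Q=1/3, R=1/6)
  d_1[P] = 1/2*1/6 + 1/3*1/6 + 1/6*2/3 = 1/4
  d_1[Q] = 1/2*1/2 + 1/3*1/2 + 1/6*1/6 = 4/9
  d_1[R] = 1/2*1/3 + 1/3*1/3 + 1/6*1/6 = 11/36
d_1 = (P=1/4, Q=4/9, R=11/36)
  d_2[P] = 1/4*1/6 + 4/9*1/6 + 11/36*2/3 = 23/72
  d_2[Q] = 1/4*1/2 + 4/9*1/2 + 11/36*1/6 = 43/108
  d_2[R] = 1/4*1/3 + 4/9*1/3 + 11/36*1/6 = 61/216
d_2 = (P=23/72, Q=43/108, R=61/216)
  d_3[P] = 23/72*1/6 + 43/108*1/6 + 61/216*2/3 = 133/432
  d_3[Q] = 23/72*1/2 + 43/108*1/2 + 61/216*1/6 = 263/648
  d_3[R] = 23/72*1/3 + 43/108*1/3 + 61/216*1/6 = 371/1296
d_3 = (P=133/432, Q=263/648, R=371/1296)
  d_4[P] = 133/432*1/6 + 263/648*1/6 + 371/1296*2/3 = 803/2592
  d_4[Q] = 133/432*1/2 + 263/648*1/2 + 371/1296*1/6 = 1573/3888
  d_4[R] = 133/432*1/3 + 263/648*1/3 + 371/1296*1/6 = 2221/7776
d_4 = (P=803/2592, Q=1573/3888, R=2221/7776)

Answer: 803/2592 1573/3888 2221/7776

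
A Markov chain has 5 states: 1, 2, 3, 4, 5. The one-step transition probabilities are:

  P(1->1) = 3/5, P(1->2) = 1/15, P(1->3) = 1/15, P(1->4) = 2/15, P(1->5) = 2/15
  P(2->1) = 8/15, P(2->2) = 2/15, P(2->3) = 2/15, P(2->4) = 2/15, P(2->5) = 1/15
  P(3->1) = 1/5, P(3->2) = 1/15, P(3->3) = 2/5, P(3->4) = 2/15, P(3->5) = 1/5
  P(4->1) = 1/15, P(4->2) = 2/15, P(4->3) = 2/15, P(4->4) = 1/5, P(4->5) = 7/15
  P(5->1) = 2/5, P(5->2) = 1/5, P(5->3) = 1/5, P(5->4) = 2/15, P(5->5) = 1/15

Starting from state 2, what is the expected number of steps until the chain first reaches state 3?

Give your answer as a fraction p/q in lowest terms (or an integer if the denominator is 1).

Answer: 742/83

Derivation:
Let h_i = expected steps to first reach 3 from state i.
Boundary: h_3 = 0.
First-step equations for the other states:
  h_1 = 1 + 3/5*h_1 + 1/15*h_2 + 1/15*h_3 + 2/15*h_4 + 2/15*h_5
  h_2 = 1 + 8/15*h_1 + 2/15*h_2 + 2/15*h_3 + 2/15*h_4 + 1/15*h_5
  h_4 = 1 + 1/15*h_1 + 2/15*h_2 + 2/15*h_3 + 1/5*h_4 + 7/15*h_5
  h_5 = 1 + 2/5*h_1 + 1/5*h_2 + 1/5*h_3 + 2/15*h_4 + 1/15*h_5

Substituting h_3 = 0 and rearranging gives the linear system (I - Q) h = 1:
  [2/5, -1/15, -2/15, -2/15] . (h_1, h_2, h_4, h_5) = 1
  [-8/15, 13/15, -2/15, -1/15] . (h_1, h_2, h_4, h_5) = 1
  [-1/15, -2/15, 4/5, -7/15] . (h_1, h_2, h_4, h_5) = 1
  [-2/5, -1/5, -2/15, 14/15] . (h_1, h_2, h_4, h_5) = 1

Solving yields:
  h_1 = 791/83
  h_2 = 742/83
  h_4 = 1387/166
  h_5 = 686/83

Starting state is 2, so the expected hitting time is h_2 = 742/83.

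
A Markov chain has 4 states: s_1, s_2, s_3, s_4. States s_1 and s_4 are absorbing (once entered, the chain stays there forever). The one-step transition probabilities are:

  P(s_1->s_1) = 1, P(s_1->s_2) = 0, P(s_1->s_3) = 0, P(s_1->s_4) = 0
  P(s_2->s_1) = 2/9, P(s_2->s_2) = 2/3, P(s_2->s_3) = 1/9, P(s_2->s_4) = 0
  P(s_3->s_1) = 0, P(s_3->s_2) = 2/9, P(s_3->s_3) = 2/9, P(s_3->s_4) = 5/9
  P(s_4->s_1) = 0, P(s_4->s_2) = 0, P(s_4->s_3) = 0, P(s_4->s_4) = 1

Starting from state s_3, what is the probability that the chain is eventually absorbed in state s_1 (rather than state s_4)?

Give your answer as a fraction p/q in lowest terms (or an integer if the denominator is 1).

Answer: 4/19

Derivation:
Let a_i = P(absorbed in s_1 | start in state i).
Boundary conditions: a_s_1 = 1, a_s_4 = 0.
For each transient state i, a_i = sum_j P(i->j) * a_j:
  a_s_2 = 2/9*a_s_1 + 2/3*a_s_2 + 1/9*a_s_3 + 0*a_s_4
  a_s_3 = 0*a_s_1 + 2/9*a_s_2 + 2/9*a_s_3 + 5/9*a_s_4

Substituting a_s_1 = 1 and a_s_4 = 0, rearrange to (I - Q) a = r where r[i] = P(i -> s_1):
  [1/3, -1/9] . (a_s_2, a_s_3) = 2/9
  [-2/9, 7/9] . (a_s_2, a_s_3) = 0

Solving yields:
  a_s_2 = 14/19
  a_s_3 = 4/19

Starting state is s_3, so the absorption probability is a_s_3 = 4/19.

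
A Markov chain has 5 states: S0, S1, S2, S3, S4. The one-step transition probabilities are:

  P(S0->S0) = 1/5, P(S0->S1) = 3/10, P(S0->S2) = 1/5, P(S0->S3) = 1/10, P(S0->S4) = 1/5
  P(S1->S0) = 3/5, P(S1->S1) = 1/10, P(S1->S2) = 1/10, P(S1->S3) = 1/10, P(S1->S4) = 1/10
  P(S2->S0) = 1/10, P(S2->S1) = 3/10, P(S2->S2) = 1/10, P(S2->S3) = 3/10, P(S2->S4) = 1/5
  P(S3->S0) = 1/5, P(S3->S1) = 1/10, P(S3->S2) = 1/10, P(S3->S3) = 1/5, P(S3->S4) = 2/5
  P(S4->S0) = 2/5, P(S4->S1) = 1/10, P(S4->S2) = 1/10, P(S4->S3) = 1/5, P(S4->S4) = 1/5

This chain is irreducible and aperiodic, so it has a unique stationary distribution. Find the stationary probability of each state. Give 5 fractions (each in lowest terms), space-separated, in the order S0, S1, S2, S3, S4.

Answer: 886/2909 544/2909 759/5818 1907/11636 2491/11636

Derivation:
The stationary distribution satisfies pi = pi * P, i.e.:
  pi_S0 = 1/5*pi_S0 + 3/5*pi_S1 + 1/10*pi_S2 + 1/5*pi_S3 + 2/5*pi_S4
  pi_S1 = 3/10*pi_S0 + 1/10*pi_S1 + 3/10*pi_S2 + 1/10*pi_S3 + 1/10*pi_S4
  pi_S2 = 1/5*pi_S0 + 1/10*pi_S1 + 1/10*pi_S2 + 1/10*pi_S3 + 1/10*pi_S4
  pi_S3 = 1/10*pi_S0 + 1/10*pi_S1 + 3/10*pi_S2 + 1/5*pi_S3 + 1/5*pi_S4
  pi_S4 = 1/5*pi_S0 + 1/10*pi_S1 + 1/5*pi_S2 + 2/5*pi_S3 + 1/5*pi_S4
with normalization: pi_S0 + pi_S1 + pi_S2 + pi_S3 + pi_S4 = 1.

Using the first 4 balance equations plus normalization, the linear system A*pi = b is:
  [-4/5, 3/5, 1/10, 1/5, 2/5] . pi = 0
  [3/10, -9/10, 3/10, 1/10, 1/10] . pi = 0
  [1/5, 1/10, -9/10, 1/10, 1/10] . pi = 0
  [1/10, 1/10, 3/10, -4/5, 1/5] . pi = 0
  [1, 1, 1, 1, 1] . pi = 1

Solving yields:
  pi_S0 = 886/2909
  pi_S1 = 544/2909
  pi_S2 = 759/5818
  pi_S3 = 1907/11636
  pi_S4 = 2491/11636

Verification (pi * P):
  886/2909*1/5 + 544/2909*3/5 + 759/5818*1/10 + 1907/11636*1/5 + 2491/11636*2/5 = 886/2909 = pi_S0  (ok)
  886/2909*3/10 + 544/2909*1/10 + 759/5818*3/10 + 1907/11636*1/10 + 2491/11636*1/10 = 544/2909 = pi_S1  (ok)
  886/2909*1/5 + 544/2909*1/10 + 759/5818*1/10 + 1907/11636*1/10 + 2491/11636*1/10 = 759/5818 = pi_S2  (ok)
  886/2909*1/10 + 544/2909*1/10 + 759/5818*3/10 + 1907/11636*1/5 + 2491/11636*1/5 = 1907/11636 = pi_S3  (ok)
  886/2909*1/5 + 544/2909*1/10 + 759/5818*1/5 + 1907/11636*2/5 + 2491/11636*1/5 = 2491/11636 = pi_S4  (ok)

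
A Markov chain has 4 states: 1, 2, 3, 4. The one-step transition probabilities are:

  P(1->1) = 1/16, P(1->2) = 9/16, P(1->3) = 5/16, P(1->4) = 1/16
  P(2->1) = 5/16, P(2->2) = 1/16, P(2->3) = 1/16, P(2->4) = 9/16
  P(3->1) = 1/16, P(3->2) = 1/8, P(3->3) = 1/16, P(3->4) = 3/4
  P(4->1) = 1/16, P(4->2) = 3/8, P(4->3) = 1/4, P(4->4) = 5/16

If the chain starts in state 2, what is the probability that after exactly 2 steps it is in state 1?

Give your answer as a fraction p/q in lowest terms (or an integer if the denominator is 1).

Answer: 5/64

Derivation:
Computing P^2 by repeated multiplication:
P^1 =
  1: [1/16, 9/16, 5/16, 1/16]
  2: [5/16, 1/16, 1/16, 9/16]
  3: [1/16, 1/8, 1/16, 3/4]
  4: [1/16, 3/8, 1/4, 5/16]
P^2 =
  1: [13/64, 17/128, 23/256, 147/256]
  2: [5/64, 51/128, 63/256, 71/256]
  3: [3/32, 85/256, 7/32, 91/256]
  4: [5/32, 53/256, 35/256, 1/2]

(P^2)[2 -> 1] = 5/64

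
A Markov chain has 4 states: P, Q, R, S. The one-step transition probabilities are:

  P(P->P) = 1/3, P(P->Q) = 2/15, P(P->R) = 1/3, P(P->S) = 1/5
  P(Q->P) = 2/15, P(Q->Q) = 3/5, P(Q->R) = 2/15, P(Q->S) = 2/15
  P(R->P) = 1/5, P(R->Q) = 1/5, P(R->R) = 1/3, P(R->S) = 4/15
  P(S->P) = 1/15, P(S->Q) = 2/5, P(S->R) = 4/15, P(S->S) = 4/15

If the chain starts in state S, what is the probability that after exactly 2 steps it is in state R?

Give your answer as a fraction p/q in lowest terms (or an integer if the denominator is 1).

Computing P^2 by repeated multiplication:
P^1 =
  P: [1/3, 2/15, 1/3, 1/5]
  Q: [2/15, 3/5, 2/15, 2/15]
  R: [1/5, 1/5, 1/3, 4/15]
  S: [1/15, 2/5, 4/15, 4/15]
P^2 =
  P: [47/225, 61/225, 22/75, 17/75]
  Q: [4/25, 103/225, 46/225, 8/45]
  R: [8/45, 8/25, 62/225, 17/75]
  S: [11/75, 92/225, 53/225, 47/225]

(P^2)[S -> R] = 53/225

Answer: 53/225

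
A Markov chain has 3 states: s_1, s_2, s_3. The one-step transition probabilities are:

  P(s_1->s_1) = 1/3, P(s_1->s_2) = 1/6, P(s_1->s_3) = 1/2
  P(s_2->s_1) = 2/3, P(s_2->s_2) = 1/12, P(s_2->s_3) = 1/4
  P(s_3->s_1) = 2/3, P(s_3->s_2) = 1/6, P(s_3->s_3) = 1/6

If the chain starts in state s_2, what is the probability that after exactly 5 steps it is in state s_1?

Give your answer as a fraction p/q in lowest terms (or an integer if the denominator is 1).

Answer: 122/243

Derivation:
Computing P^5 by repeated multiplication:
P^1 =
  s_1: [1/3, 1/6, 1/2]
  s_2: [2/3, 1/12, 1/4]
  s_3: [2/3, 1/6, 1/6]
P^2 =
  s_1: [5/9, 11/72, 7/24]
  s_2: [4/9, 23/144, 19/48]
  s_3: [4/9, 11/72, 29/72]
P^3 =
  s_1: [13/27, 133/864, 35/96]
  s_2: [14/27, 265/1728, 21/64]
  s_3: [14/27, 133/864, 283/864]
P^4 =
  s_1: [41/81, 1595/10368, 1175/3456]
  s_2: [40/81, 3191/20736, 2435/6912]
  s_3: [40/81, 1595/10368, 3653/10368]
P^5 =
  s_1: [121/243, 19141/124416, 14441/41472]
  s_2: [122/243, 38281/248832, 28541/82944]
  s_3: [122/243, 19141/124416, 42811/124416]

(P^5)[s_2 -> s_1] = 122/243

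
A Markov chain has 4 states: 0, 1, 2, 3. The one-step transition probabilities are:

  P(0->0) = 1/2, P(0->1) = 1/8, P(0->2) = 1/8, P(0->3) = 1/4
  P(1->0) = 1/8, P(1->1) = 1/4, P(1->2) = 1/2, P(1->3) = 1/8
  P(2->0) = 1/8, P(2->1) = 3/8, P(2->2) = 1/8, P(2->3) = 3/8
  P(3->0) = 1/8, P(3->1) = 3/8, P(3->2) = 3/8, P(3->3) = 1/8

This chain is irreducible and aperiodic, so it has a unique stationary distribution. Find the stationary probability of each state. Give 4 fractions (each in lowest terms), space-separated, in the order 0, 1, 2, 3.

The stationary distribution satisfies pi = pi * P, i.e.:
  pi_0 = 1/2*pi_0 + 1/8*pi_1 + 1/8*pi_2 + 1/8*pi_3
  pi_1 = 1/8*pi_0 + 1/4*pi_1 + 3/8*pi_2 + 3/8*pi_3
  pi_2 = 1/8*pi_0 + 1/2*pi_1 + 1/8*pi_2 + 3/8*pi_3
  pi_3 = 1/4*pi_0 + 1/8*pi_1 + 3/8*pi_2 + 1/8*pi_3
with normalization: pi_0 + pi_1 + pi_2 + pi_3 = 1.

Using the first 3 balance equations plus normalization, the linear system A*pi = b is:
  [-1/2, 1/8, 1/8, 1/8] . pi = 0
  [1/8, -3/4, 3/8, 3/8] . pi = 0
  [1/8, 1/2, -7/8, 3/8] . pi = 0
  [1, 1, 1, 1] . pi = 1

Solving yields:
  pi_0 = 1/5
  pi_1 = 13/45
  pi_2 = 13/45
  pi_3 = 2/9

Verification (pi * P):
  1/5*1/2 + 13/45*1/8 + 13/45*1/8 + 2/9*1/8 = 1/5 = pi_0  (ok)
  1/5*1/8 + 13/45*1/4 + 13/45*3/8 + 2/9*3/8 = 13/45 = pi_1  (ok)
  1/5*1/8 + 13/45*1/2 + 13/45*1/8 + 2/9*3/8 = 13/45 = pi_2  (ok)
  1/5*1/4 + 13/45*1/8 + 13/45*3/8 + 2/9*1/8 = 2/9 = pi_3  (ok)

Answer: 1/5 13/45 13/45 2/9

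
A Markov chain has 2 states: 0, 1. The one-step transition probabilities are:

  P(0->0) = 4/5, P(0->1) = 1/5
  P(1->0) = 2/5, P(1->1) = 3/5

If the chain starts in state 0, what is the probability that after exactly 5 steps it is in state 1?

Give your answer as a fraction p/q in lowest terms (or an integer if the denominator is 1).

Computing P^5 by repeated multiplication:
P^1 =
  0: [4/5, 1/5]
  1: [2/5, 3/5]
P^2 =
  0: [18/25, 7/25]
  1: [14/25, 11/25]
P^3 =
  0: [86/125, 39/125]
  1: [78/125, 47/125]
P^4 =
  0: [422/625, 203/625]
  1: [406/625, 219/625]
P^5 =
  0: [2094/3125, 1031/3125]
  1: [2062/3125, 1063/3125]

(P^5)[0 -> 1] = 1031/3125

Answer: 1031/3125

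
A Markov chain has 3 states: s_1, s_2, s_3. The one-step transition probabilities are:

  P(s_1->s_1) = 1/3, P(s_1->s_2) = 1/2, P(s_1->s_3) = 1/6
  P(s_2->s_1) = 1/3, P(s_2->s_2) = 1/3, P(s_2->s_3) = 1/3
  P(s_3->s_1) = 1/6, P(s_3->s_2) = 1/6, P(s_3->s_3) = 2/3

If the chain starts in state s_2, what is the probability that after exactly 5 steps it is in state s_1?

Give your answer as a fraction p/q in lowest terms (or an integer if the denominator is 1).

Computing P^5 by repeated multiplication:
P^1 =
  s_1: [1/3, 1/2, 1/6]
  s_2: [1/3, 1/3, 1/3]
  s_3: [1/6, 1/6, 2/3]
P^2 =
  s_1: [11/36, 13/36, 1/3]
  s_2: [5/18, 1/3, 7/18]
  s_3: [2/9, 1/4, 19/36]
P^3 =
  s_1: [5/18, 71/216, 85/216]
  s_2: [29/108, 17/54, 5/12]
  s_3: [53/216, 61/216, 17/36]
P^4 =
  s_1: [347/1296, 407/1296, 271/648]
  s_2: [19/72, 25/81, 277/648]
  s_3: [55/216, 383/1296, 583/1296]
P^5 =
  s_1: [1025/3888, 799/2592, 3329/7776]
  s_2: [1019/3888, 595/1944, 1679/3888]
  s_3: [2009/7776, 2339/7776, 857/1944]

(P^5)[s_2 -> s_1] = 1019/3888

Answer: 1019/3888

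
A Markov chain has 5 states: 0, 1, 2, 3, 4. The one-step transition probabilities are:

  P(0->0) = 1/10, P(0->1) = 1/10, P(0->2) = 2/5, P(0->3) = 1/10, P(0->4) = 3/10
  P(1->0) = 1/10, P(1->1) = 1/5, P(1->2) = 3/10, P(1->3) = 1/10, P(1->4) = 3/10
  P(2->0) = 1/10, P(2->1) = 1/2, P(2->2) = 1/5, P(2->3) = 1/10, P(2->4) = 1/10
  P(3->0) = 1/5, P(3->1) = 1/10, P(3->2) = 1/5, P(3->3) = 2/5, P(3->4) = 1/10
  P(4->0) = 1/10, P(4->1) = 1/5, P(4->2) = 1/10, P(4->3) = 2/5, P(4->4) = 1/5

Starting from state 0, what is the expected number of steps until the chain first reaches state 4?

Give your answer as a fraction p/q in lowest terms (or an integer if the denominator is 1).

Answer: 3920/837

Derivation:
Let h_i = expected steps to first reach 4 from state i.
Boundary: h_4 = 0.
First-step equations for the other states:
  h_0 = 1 + 1/10*h_0 + 1/10*h_1 + 2/5*h_2 + 1/10*h_3 + 3/10*h_4
  h_1 = 1 + 1/10*h_0 + 1/5*h_1 + 3/10*h_2 + 1/10*h_3 + 3/10*h_4
  h_2 = 1 + 1/10*h_0 + 1/2*h_1 + 1/5*h_2 + 1/10*h_3 + 1/10*h_4
  h_3 = 1 + 1/5*h_0 + 1/10*h_1 + 1/5*h_2 + 2/5*h_3 + 1/10*h_4

Substituting h_4 = 0 and rearranging gives the linear system (I - Q) h = 1:
  [9/10, -1/10, -2/5, -1/10] . (h_0, h_1, h_2, h_3) = 1
  [-1/10, 4/5, -3/10, -1/10] . (h_0, h_1, h_2, h_3) = 1
  [-1/10, -1/2, 4/5, -1/10] . (h_0, h_1, h_2, h_3) = 1
  [-1/5, -1/10, -1/5, 3/5] . (h_0, h_1, h_2, h_3) = 1

Solving yields:
  h_0 = 3920/837
  h_1 = 3850/837
  h_2 = 4550/837
  h_3 = 180/31

Starting state is 0, so the expected hitting time is h_0 = 3920/837.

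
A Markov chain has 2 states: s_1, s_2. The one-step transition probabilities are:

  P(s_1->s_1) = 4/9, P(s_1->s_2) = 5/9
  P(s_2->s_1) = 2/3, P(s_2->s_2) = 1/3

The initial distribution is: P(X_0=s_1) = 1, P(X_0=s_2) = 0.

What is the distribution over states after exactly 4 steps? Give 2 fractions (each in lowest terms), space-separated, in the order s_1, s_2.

Propagating the distribution step by step (d_{t+1} = d_t * P):
d_0 = (s_1=1, s_2=0)
  d_1[s_1] = 1*4/9 + 0*2/3 = 4/9
  d_1[s_2] = 1*5/9 + 0*1/3 = 5/9
d_1 = (s_1=4/9, s_2=5/9)
  d_2[s_1] = 4/9*4/9 + 5/9*2/3 = 46/81
  d_2[s_2] = 4/9*5/9 + 5/9*1/3 = 35/81
d_2 = (s_1=46/81, s_2=35/81)
  d_3[s_1] = 46/81*4/9 + 35/81*2/3 = 394/729
  d_3[s_2] = 46/81*5/9 + 35/81*1/3 = 335/729
d_3 = (s_1=394/729, s_2=335/729)
  d_4[s_1] = 394/729*4/9 + 335/729*2/3 = 3586/6561
  d_4[s_2] = 394/729*5/9 + 335/729*1/3 = 2975/6561
d_4 = (s_1=3586/6561, s_2=2975/6561)

Answer: 3586/6561 2975/6561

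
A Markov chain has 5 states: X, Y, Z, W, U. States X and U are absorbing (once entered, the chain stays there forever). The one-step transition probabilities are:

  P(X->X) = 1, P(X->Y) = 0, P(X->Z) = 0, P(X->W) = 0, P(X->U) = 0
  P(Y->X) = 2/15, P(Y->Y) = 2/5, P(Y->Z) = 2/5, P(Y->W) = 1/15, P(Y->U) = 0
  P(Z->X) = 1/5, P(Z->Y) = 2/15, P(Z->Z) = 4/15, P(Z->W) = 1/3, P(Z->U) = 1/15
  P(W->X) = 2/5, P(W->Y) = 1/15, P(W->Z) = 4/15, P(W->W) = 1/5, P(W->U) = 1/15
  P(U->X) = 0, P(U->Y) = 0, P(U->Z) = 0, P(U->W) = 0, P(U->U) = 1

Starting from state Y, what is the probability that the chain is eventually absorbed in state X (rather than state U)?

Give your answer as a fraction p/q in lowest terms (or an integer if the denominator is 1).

Answer: 698/815

Derivation:
Let a_i = P(absorbed in X | start in state i).
Boundary conditions: a_X = 1, a_U = 0.
For each transient state i, a_i = sum_j P(i->j) * a_j:
  a_Y = 2/15*a_X + 2/5*a_Y + 2/5*a_Z + 1/15*a_W + 0*a_U
  a_Z = 1/5*a_X + 2/15*a_Y + 4/15*a_Z + 1/3*a_W + 1/15*a_U
  a_W = 2/5*a_X + 1/15*a_Y + 4/15*a_Z + 1/5*a_W + 1/15*a_U

Substituting a_X = 1 and a_U = 0, rearrange to (I - Q) a = r where r[i] = P(i -> X):
  [3/5, -2/5, -1/15] . (a_Y, a_Z, a_W) = 2/15
  [-2/15, 11/15, -1/3] . (a_Y, a_Z, a_W) = 1/5
  [-1/15, -4/15, 4/5] . (a_Y, a_Z, a_W) = 2/5

Solving yields:
  a_Y = 698/815
  a_Z = 661/815
  a_W = 686/815

Starting state is Y, so the absorption probability is a_Y = 698/815.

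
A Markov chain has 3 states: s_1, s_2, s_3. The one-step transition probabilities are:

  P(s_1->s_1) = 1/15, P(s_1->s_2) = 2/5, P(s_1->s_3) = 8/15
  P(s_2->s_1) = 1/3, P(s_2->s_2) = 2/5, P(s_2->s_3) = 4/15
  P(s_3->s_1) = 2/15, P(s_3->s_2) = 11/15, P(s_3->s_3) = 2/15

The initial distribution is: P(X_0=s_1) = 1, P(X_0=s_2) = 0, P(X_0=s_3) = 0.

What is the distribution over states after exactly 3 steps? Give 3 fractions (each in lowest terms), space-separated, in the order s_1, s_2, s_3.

Answer: 793/3375 106/225 992/3375

Derivation:
Propagating the distribution step by step (d_{t+1} = d_t * P):
d_0 = (s_1=1, s_2=0, s_3=0)
  d_1[s_1] = 1*1/15 + 0*1/3 + 0*2/15 = 1/15
  d_1[s_2] = 1*2/5 + 0*2/5 + 0*11/15 = 2/5
  d_1[s_3] = 1*8/15 + 0*4/15 + 0*2/15 = 8/15
d_1 = (s_1=1/15, s_2=2/5, s_3=8/15)
  d_2[s_1] = 1/15*1/15 + 2/5*1/3 + 8/15*2/15 = 47/225
  d_2[s_2] = 1/15*2/5 + 2/5*2/5 + 8/15*11/15 = 26/45
  d_2[s_3] = 1/15*8/15 + 2/5*4/15 + 8/15*2/15 = 16/75
d_2 = (s_1=47/225, s_2=26/45, s_3=16/75)
  d_3[s_1] = 47/225*1/15 + 26/45*1/3 + 16/75*2/15 = 793/3375
  d_3[s_2] = 47/225*2/5 + 26/45*2/5 + 16/75*11/15 = 106/225
  d_3[s_3] = 47/225*8/15 + 26/45*4/15 + 16/75*2/15 = 992/3375
d_3 = (s_1=793/3375, s_2=106/225, s_3=992/3375)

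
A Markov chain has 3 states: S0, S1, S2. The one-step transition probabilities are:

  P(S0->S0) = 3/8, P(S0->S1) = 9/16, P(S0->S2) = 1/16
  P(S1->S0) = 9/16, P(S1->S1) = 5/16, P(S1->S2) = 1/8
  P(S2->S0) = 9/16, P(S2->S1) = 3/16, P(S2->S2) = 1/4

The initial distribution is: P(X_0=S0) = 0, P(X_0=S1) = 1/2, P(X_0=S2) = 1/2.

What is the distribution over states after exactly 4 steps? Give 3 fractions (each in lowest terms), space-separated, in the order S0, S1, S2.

Propagating the distribution step by step (d_{t+1} = d_t * P):
d_0 = (S0=0, S1=1/2, S2=1/2)
  d_1[S0] = 0*3/8 + 1/2*9/16 + 1/2*9/16 = 9/16
  d_1[S1] = 0*9/16 + 1/2*5/16 + 1/2*3/16 = 1/4
  d_1[S2] = 0*1/16 + 1/2*1/8 + 1/2*1/4 = 3/16
d_1 = (S0=9/16, S1=1/4, S2=3/16)
  d_2[S0] = 9/16*3/8 + 1/4*9/16 + 3/16*9/16 = 117/256
  d_2[S1] = 9/16*9/16 + 1/4*5/16 + 3/16*3/16 = 55/128
  d_2[S2] = 9/16*1/16 + 1/4*1/8 + 3/16*1/4 = 29/256
d_2 = (S0=117/256, S1=55/128, S2=29/256)
  d_3[S0] = 117/256*3/8 + 55/128*9/16 + 29/256*9/16 = 1953/4096
  d_3[S1] = 117/256*9/16 + 55/128*5/16 + 29/256*3/16 = 845/2048
  d_3[S2] = 117/256*1/16 + 55/128*1/8 + 29/256*1/4 = 453/4096
d_3 = (S0=1953/4096, S1=845/2048, S2=453/4096)
  d_4[S0] = 1953/4096*3/8 + 845/2048*9/16 + 453/4096*9/16 = 31005/65536
  d_4[S1] = 1953/4096*9/16 + 845/2048*5/16 + 453/4096*3/16 = 13693/32768
  d_4[S2] = 1953/4096*1/16 + 845/2048*1/8 + 453/4096*1/4 = 7145/65536
d_4 = (S0=31005/65536, S1=13693/32768, S2=7145/65536)

Answer: 31005/65536 13693/32768 7145/65536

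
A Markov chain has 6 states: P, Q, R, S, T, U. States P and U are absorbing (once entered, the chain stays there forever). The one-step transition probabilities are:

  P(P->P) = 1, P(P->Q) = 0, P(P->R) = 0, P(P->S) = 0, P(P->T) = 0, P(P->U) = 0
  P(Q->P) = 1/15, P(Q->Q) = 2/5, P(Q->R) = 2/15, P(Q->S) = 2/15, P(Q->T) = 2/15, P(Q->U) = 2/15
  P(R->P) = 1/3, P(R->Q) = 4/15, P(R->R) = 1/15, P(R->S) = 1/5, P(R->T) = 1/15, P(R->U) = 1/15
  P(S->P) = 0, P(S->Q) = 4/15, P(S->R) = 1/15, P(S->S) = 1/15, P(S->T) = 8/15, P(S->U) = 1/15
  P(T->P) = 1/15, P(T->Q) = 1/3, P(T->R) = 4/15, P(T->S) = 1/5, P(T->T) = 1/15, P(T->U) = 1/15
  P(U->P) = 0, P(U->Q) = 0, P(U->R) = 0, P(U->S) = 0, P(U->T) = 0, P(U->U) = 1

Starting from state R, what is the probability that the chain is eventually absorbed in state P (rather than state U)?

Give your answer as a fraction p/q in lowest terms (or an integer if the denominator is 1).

Answer: 7552/11915

Derivation:
Let a_i = P(absorbed in P | start in state i).
Boundary conditions: a_P = 1, a_U = 0.
For each transient state i, a_i = sum_j P(i->j) * a_j:
  a_Q = 1/15*a_P + 2/5*a_Q + 2/15*a_R + 2/15*a_S + 2/15*a_T + 2/15*a_U
  a_R = 1/3*a_P + 4/15*a_Q + 1/15*a_R + 1/5*a_S + 1/15*a_T + 1/15*a_U
  a_S = 0*a_P + 4/15*a_Q + 1/15*a_R + 1/15*a_S + 8/15*a_T + 1/15*a_U
  a_T = 1/15*a_P + 1/3*a_Q + 4/15*a_R + 1/5*a_S + 1/15*a_T + 1/15*a_U

Substituting a_P = 1 and a_U = 0, rearrange to (I - Q) a = r where r[i] = P(i -> P):
  [3/5, -2/15, -2/15, -2/15] . (a_Q, a_R, a_S, a_T) = 1/15
  [-4/15, 14/15, -1/5, -1/15] . (a_Q, a_R, a_S, a_T) = 1/3
  [-4/15, -1/15, 14/15, -8/15] . (a_Q, a_R, a_S, a_T) = 0
  [-1/3, -4/15, -1/5, 14/15] . (a_Q, a_R, a_S, a_T) = 1/15

Solving yields:
  a_Q = 5669/11915
  a_R = 7552/11915
  a_S = 5738/11915
  a_T = 6263/11915

Starting state is R, so the absorption probability is a_R = 7552/11915.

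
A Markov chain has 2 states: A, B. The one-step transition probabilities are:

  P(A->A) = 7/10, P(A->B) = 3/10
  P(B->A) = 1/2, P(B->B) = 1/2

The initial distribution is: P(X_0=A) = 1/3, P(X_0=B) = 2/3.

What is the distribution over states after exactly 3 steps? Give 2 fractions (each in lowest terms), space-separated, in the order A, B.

Answer: 467/750 283/750

Derivation:
Propagating the distribution step by step (d_{t+1} = d_t * P):
d_0 = (A=1/3, B=2/3)
  d_1[A] = 1/3*7/10 + 2/3*1/2 = 17/30
  d_1[B] = 1/3*3/10 + 2/3*1/2 = 13/30
d_1 = (A=17/30, B=13/30)
  d_2[A] = 17/30*7/10 + 13/30*1/2 = 46/75
  d_2[B] = 17/30*3/10 + 13/30*1/2 = 29/75
d_2 = (A=46/75, B=29/75)
  d_3[A] = 46/75*7/10 + 29/75*1/2 = 467/750
  d_3[B] = 46/75*3/10 + 29/75*1/2 = 283/750
d_3 = (A=467/750, B=283/750)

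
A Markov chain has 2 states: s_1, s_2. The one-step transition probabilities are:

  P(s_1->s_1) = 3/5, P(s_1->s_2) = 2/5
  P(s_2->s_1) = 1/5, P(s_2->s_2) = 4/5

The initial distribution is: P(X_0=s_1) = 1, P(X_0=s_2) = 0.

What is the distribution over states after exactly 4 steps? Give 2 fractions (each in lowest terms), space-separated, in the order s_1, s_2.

Propagating the distribution step by step (d_{t+1} = d_t * P):
d_0 = (s_1=1, s_2=0)
  d_1[s_1] = 1*3/5 + 0*1/5 = 3/5
  d_1[s_2] = 1*2/5 + 0*4/5 = 2/5
d_1 = (s_1=3/5, s_2=2/5)
  d_2[s_1] = 3/5*3/5 + 2/5*1/5 = 11/25
  d_2[s_2] = 3/5*2/5 + 2/5*4/5 = 14/25
d_2 = (s_1=11/25, s_2=14/25)
  d_3[s_1] = 11/25*3/5 + 14/25*1/5 = 47/125
  d_3[s_2] = 11/25*2/5 + 14/25*4/5 = 78/125
d_3 = (s_1=47/125, s_2=78/125)
  d_4[s_1] = 47/125*3/5 + 78/125*1/5 = 219/625
  d_4[s_2] = 47/125*2/5 + 78/125*4/5 = 406/625
d_4 = (s_1=219/625, s_2=406/625)

Answer: 219/625 406/625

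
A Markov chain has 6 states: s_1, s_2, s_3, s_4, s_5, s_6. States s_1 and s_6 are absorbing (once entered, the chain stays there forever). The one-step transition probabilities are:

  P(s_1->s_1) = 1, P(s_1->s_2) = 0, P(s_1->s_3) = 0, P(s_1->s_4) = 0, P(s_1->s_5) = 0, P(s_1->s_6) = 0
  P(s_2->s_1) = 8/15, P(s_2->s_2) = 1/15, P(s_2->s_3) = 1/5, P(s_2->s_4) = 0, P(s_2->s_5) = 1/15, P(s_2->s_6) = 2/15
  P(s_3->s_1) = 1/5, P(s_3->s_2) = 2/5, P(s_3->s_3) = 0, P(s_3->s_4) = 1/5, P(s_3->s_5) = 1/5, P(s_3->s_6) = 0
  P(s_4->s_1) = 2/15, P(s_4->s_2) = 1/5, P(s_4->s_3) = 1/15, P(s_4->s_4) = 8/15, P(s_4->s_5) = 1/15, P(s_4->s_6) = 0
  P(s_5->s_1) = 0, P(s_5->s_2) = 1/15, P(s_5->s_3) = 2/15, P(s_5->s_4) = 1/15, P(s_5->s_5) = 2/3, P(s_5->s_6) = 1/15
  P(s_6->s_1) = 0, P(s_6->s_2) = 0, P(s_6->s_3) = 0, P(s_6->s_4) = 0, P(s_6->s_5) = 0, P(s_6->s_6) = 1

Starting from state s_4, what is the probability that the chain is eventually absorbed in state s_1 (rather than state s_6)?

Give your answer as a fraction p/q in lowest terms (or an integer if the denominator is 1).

Let a_i = P(absorbed in s_1 | start in state i).
Boundary conditions: a_s_1 = 1, a_s_6 = 0.
For each transient state i, a_i = sum_j P(i->j) * a_j:
  a_s_2 = 8/15*a_s_1 + 1/15*a_s_2 + 1/5*a_s_3 + 0*a_s_4 + 1/15*a_s_5 + 2/15*a_s_6
  a_s_3 = 1/5*a_s_1 + 2/5*a_s_2 + 0*a_s_3 + 1/5*a_s_4 + 1/5*a_s_5 + 0*a_s_6
  a_s_4 = 2/15*a_s_1 + 1/5*a_s_2 + 1/15*a_s_3 + 8/15*a_s_4 + 1/15*a_s_5 + 0*a_s_6
  a_s_5 = 0*a_s_1 + 1/15*a_s_2 + 2/15*a_s_3 + 1/15*a_s_4 + 2/3*a_s_5 + 1/15*a_s_6

Substituting a_s_1 = 1 and a_s_6 = 0, rearrange to (I - Q) a = r where r[i] = P(i -> s_1):
  [14/15, -1/5, 0, -1/15] . (a_s_2, a_s_3, a_s_4, a_s_5) = 8/15
  [-2/5, 1, -1/5, -1/5] . (a_s_2, a_s_3, a_s_4, a_s_5) = 1/5
  [-1/5, -1/15, 7/15, -1/15] . (a_s_2, a_s_3, a_s_4, a_s_5) = 2/15
  [-1/15, -2/15, -1/15, 1/3] . (a_s_2, a_s_3, a_s_4, a_s_5) = 0

Solving yields:
  a_s_2 = 1351/1705
  a_s_3 = 1388/1705
  a_s_4 = 1423/1705
  a_s_5 = 222/341

Starting state is s_4, so the absorption probability is a_s_4 = 1423/1705.

Answer: 1423/1705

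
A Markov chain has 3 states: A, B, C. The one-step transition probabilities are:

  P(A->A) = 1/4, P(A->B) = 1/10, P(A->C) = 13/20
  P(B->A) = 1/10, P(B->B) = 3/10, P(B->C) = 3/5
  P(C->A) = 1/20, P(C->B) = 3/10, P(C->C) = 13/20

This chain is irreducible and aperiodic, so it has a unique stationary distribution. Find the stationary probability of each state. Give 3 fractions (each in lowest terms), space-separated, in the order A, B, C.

Answer: 13/162 23/81 103/162

Derivation:
The stationary distribution satisfies pi = pi * P, i.e.:
  pi_A = 1/4*pi_A + 1/10*pi_B + 1/20*pi_C
  pi_B = 1/10*pi_A + 3/10*pi_B + 3/10*pi_C
  pi_C = 13/20*pi_A + 3/5*pi_B + 13/20*pi_C
with normalization: pi_A + pi_B + pi_C = 1.

Using the first 2 balance equations plus normalization, the linear system A*pi = b is:
  [-3/4, 1/10, 1/20] . pi = 0
  [1/10, -7/10, 3/10] . pi = 0
  [1, 1, 1] . pi = 1

Solving yields:
  pi_A = 13/162
  pi_B = 23/81
  pi_C = 103/162

Verification (pi * P):
  13/162*1/4 + 23/81*1/10 + 103/162*1/20 = 13/162 = pi_A  (ok)
  13/162*1/10 + 23/81*3/10 + 103/162*3/10 = 23/81 = pi_B  (ok)
  13/162*13/20 + 23/81*3/5 + 103/162*13/20 = 103/162 = pi_C  (ok)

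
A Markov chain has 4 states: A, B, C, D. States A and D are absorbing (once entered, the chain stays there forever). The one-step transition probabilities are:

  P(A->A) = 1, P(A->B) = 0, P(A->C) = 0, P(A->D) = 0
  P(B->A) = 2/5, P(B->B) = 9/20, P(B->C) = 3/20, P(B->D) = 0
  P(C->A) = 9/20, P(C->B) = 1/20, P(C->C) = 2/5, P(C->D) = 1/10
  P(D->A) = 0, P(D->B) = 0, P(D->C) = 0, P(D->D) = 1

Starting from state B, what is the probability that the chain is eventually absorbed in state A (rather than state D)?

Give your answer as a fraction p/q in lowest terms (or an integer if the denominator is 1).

Answer: 41/43

Derivation:
Let a_i = P(absorbed in A | start in state i).
Boundary conditions: a_A = 1, a_D = 0.
For each transient state i, a_i = sum_j P(i->j) * a_j:
  a_B = 2/5*a_A + 9/20*a_B + 3/20*a_C + 0*a_D
  a_C = 9/20*a_A + 1/20*a_B + 2/5*a_C + 1/10*a_D

Substituting a_A = 1 and a_D = 0, rearrange to (I - Q) a = r where r[i] = P(i -> A):
  [11/20, -3/20] . (a_B, a_C) = 2/5
  [-1/20, 3/5] . (a_B, a_C) = 9/20

Solving yields:
  a_B = 41/43
  a_C = 107/129

Starting state is B, so the absorption probability is a_B = 41/43.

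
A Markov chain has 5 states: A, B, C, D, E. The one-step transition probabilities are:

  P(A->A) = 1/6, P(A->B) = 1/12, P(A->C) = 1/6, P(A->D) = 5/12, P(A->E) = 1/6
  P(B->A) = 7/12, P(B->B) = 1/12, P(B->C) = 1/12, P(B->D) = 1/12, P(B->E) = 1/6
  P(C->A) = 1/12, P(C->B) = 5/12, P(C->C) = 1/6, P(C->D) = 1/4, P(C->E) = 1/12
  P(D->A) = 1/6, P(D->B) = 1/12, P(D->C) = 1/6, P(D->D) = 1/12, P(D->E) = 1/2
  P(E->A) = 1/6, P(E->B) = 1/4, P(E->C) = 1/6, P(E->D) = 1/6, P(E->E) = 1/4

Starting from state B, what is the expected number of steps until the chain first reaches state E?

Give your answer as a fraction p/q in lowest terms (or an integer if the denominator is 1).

Answer: 3804/853

Derivation:
Let h_i = expected steps to first reach E from state i.
Boundary: h_E = 0.
First-step equations for the other states:
  h_A = 1 + 1/6*h_A + 1/12*h_B + 1/6*h_C + 5/12*h_D + 1/6*h_E
  h_B = 1 + 7/12*h_A + 1/12*h_B + 1/12*h_C + 1/12*h_D + 1/6*h_E
  h_C = 1 + 1/12*h_A + 5/12*h_B + 1/6*h_C + 1/4*h_D + 1/12*h_E
  h_D = 1 + 1/6*h_A + 1/12*h_B + 1/6*h_C + 1/12*h_D + 1/2*h_E

Substituting h_E = 0 and rearranging gives the linear system (I - Q) h = 1:
  [5/6, -1/12, -1/6, -5/12] . (h_A, h_B, h_C, h_D) = 1
  [-7/12, 11/12, -1/12, -1/12] . (h_A, h_B, h_C, h_D) = 1
  [-1/12, -5/12, 5/6, -1/4] . (h_A, h_B, h_C, h_D) = 1
  [-1/6, -1/12, -1/6, 11/12] . (h_A, h_B, h_C, h_D) = 1

Solving yields:
  h_A = 3552/853
  h_B = 3804/853
  h_C = 4080/853
  h_D = 2664/853

Starting state is B, so the expected hitting time is h_B = 3804/853.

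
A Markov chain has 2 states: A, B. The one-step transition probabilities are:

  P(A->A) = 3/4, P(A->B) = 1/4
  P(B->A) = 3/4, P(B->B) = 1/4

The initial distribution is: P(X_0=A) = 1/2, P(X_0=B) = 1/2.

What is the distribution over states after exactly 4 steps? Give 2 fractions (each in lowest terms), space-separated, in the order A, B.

Propagating the distribution step by step (d_{t+1} = d_t * P):
d_0 = (A=1/2, B=1/2)
  d_1[A] = 1/2*3/4 + 1/2*3/4 = 3/4
  d_1[B] = 1/2*1/4 + 1/2*1/4 = 1/4
d_1 = (A=3/4, B=1/4)
  d_2[A] = 3/4*3/4 + 1/4*3/4 = 3/4
  d_2[B] = 3/4*1/4 + 1/4*1/4 = 1/4
d_2 = (A=3/4, B=1/4)
  d_3[A] = 3/4*3/4 + 1/4*3/4 = 3/4
  d_3[B] = 3/4*1/4 + 1/4*1/4 = 1/4
d_3 = (A=3/4, B=1/4)
  d_4[A] = 3/4*3/4 + 1/4*3/4 = 3/4
  d_4[B] = 3/4*1/4 + 1/4*1/4 = 1/4
d_4 = (A=3/4, B=1/4)

Answer: 3/4 1/4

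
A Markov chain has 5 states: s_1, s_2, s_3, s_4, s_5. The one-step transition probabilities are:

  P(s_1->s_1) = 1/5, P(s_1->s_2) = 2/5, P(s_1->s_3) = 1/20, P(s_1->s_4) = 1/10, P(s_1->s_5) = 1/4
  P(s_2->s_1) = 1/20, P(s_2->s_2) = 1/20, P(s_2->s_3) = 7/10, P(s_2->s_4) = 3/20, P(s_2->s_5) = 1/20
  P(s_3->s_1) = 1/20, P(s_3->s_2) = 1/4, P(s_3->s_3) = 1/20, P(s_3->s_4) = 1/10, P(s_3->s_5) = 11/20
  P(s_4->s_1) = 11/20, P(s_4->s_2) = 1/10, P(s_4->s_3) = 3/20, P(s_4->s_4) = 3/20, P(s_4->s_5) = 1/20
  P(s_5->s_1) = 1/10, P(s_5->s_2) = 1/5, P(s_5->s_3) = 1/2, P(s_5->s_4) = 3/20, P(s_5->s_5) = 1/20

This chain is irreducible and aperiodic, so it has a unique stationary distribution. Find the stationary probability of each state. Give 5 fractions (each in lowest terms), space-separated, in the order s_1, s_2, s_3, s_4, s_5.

The stationary distribution satisfies pi = pi * P, i.e.:
  pi_s_1 = 1/5*pi_s_1 + 1/20*pi_s_2 + 1/20*pi_s_3 + 11/20*pi_s_4 + 1/10*pi_s_5
  pi_s_2 = 2/5*pi_s_1 + 1/20*pi_s_2 + 1/4*pi_s_3 + 1/10*pi_s_4 + 1/5*pi_s_5
  pi_s_3 = 1/20*pi_s_1 + 7/10*pi_s_2 + 1/20*pi_s_3 + 3/20*pi_s_4 + 1/2*pi_s_5
  pi_s_4 = 1/10*pi_s_1 + 3/20*pi_s_2 + 1/10*pi_s_3 + 3/20*pi_s_4 + 3/20*pi_s_5
  pi_s_5 = 1/4*pi_s_1 + 1/20*pi_s_2 + 11/20*pi_s_3 + 1/20*pi_s_4 + 1/20*pi_s_5
with normalization: pi_s_1 + pi_s_2 + pi_s_3 + pi_s_4 + pi_s_5 = 1.

Using the first 4 balance equations plus normalization, the linear system A*pi = b is:
  [-4/5, 1/20, 1/20, 11/20, 1/10] . pi = 0
  [2/5, -19/20, 1/4, 1/10, 1/5] . pi = 0
  [1/20, 7/10, -19/20, 3/20, 1/2] . pi = 0
  [1/10, 3/20, 1/10, -17/20, 3/20] . pi = 0
  [1, 1, 1, 1, 1] . pi = 1

Solving yields:
  pi_s_1 = 51/346
  pi_s_2 = 47989/238394
  pi_s_3 = 70563/238394
  pi_s_4 = 15237/119197
  pi_s_5 = 54229/238394

Verification (pi * P):
  51/346*1/5 + 47989/238394*1/20 + 70563/238394*1/20 + 15237/119197*11/20 + 54229/238394*1/10 = 51/346 = pi_s_1  (ok)
  51/346*2/5 + 47989/238394*1/20 + 70563/238394*1/4 + 15237/119197*1/10 + 54229/238394*1/5 = 47989/238394 = pi_s_2  (ok)
  51/346*1/20 + 47989/238394*7/10 + 70563/238394*1/20 + 15237/119197*3/20 + 54229/238394*1/2 = 70563/238394 = pi_s_3  (ok)
  51/346*1/10 + 47989/238394*3/20 + 70563/238394*1/10 + 15237/119197*3/20 + 54229/238394*3/20 = 15237/119197 = pi_s_4  (ok)
  51/346*1/4 + 47989/238394*1/20 + 70563/238394*11/20 + 15237/119197*1/20 + 54229/238394*1/20 = 54229/238394 = pi_s_5  (ok)

Answer: 51/346 47989/238394 70563/238394 15237/119197 54229/238394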